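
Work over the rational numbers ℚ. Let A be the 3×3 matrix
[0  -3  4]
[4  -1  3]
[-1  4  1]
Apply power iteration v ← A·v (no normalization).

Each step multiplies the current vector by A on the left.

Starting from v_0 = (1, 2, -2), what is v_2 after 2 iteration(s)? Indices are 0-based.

v_0 = (1, 2, -2).
v_1 = A·v_0 = (-14, -4, 5).
v_2 = A·v_1 = (32, -37, 3).

v_2 = (32, -37, 3)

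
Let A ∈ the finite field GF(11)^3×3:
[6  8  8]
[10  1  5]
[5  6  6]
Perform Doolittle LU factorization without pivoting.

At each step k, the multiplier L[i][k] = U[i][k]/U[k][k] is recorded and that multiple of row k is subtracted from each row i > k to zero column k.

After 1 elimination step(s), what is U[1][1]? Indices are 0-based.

U[1][1] = 6

Step 1: pivot at (0,0) is 6.
  row1 ← row1 − (9)·row0  ⇒  L[1][0]=9, U row1=(0, 6, 10)
  row2 ← row2 − (10)·row0  ⇒  L[2][0]=10, U row2=(0, 3, 3)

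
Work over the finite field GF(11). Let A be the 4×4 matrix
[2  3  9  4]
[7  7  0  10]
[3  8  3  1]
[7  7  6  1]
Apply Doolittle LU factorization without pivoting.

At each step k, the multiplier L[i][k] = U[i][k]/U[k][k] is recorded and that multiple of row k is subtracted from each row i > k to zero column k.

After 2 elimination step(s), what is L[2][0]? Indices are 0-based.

L[2][0] = 7

Step 1: pivot at (0,0) is 2.
  row1 ← row1 − (9)·row0  ⇒  L[1][0]=9, U row1=(0, 2, 7, 7)
  row2 ← row2 − (7)·row0  ⇒  L[2][0]=7, U row2=(0, 9, 6, 6)
  row3 ← row3 − (9)·row0  ⇒  L[3][0]=9, U row3=(0, 2, 2, 9)
Step 2: pivot at (1,1) is 2.
  row2 ← row2 − (10)·row1  ⇒  L[2][1]=10, U row2=(0, 0, 2, 2)
  row3 ← row3 − (1)·row1  ⇒  L[3][1]=1, U row3=(0, 0, 6, 2)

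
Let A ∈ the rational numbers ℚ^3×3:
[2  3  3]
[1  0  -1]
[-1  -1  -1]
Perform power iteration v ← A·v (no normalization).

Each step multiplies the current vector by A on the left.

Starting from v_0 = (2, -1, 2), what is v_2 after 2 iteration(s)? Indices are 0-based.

v_0 = (2, -1, 2).
v_1 = A·v_0 = (7, 0, -3).
v_2 = A·v_1 = (5, 10, -4).

v_2 = (5, 10, -4)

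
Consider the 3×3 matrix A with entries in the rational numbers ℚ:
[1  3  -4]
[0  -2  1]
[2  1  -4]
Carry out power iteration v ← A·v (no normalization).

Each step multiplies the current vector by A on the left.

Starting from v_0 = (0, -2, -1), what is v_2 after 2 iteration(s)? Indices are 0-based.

v_0 = (0, -2, -1).
v_1 = A·v_0 = (-2, 3, 2).
v_2 = A·v_1 = (-1, -4, -9).

v_2 = (-1, -4, -9)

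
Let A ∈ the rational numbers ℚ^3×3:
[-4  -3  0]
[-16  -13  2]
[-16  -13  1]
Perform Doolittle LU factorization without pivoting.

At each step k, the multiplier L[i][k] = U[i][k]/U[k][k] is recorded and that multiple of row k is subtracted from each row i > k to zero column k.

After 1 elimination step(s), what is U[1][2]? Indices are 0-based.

U[1][2] = 2

Step 1: pivot at (0,0) is -4.
  row1 ← row1 − (4)·row0  ⇒  L[1][0]=4, U row1=(0, -1, 2)
  row2 ← row2 − (4)·row0  ⇒  L[2][0]=4, U row2=(0, -1, 1)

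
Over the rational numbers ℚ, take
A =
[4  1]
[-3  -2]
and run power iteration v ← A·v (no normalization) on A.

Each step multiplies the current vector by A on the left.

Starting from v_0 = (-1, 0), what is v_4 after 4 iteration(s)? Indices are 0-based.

v_4 = (-157, 84)

v_0 = (-1, 0).
v_1 = A·v_0 = (-4, 3).
v_2 = A·v_1 = (-13, 6).
v_3 = A·v_2 = (-46, 27).
v_4 = A·v_3 = (-157, 84).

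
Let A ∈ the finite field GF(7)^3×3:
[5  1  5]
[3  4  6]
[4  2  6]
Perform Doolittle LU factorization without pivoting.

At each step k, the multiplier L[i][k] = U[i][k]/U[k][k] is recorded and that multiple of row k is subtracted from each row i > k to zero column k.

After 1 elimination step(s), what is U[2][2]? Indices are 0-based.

U[2][2] = 2

[col 0] pivot 5
  R1 -= 2*R0 → (0, 2, 3)  (L[1][0] := 2)
  R2 -= 5*R0 → (0, 4, 2)  (L[2][0] := 5)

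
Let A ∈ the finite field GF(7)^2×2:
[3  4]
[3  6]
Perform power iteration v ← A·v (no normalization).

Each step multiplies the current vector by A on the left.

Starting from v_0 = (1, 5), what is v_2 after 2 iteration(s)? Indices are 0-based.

v_0 = (1, 5).
v_1 = A·v_0 = (2, 5).
v_2 = A·v_1 = (5, 1).

v_2 = (5, 1)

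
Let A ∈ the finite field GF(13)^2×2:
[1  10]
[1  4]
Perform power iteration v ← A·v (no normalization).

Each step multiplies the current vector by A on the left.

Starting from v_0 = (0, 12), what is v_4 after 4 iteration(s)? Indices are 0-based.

v_4 = (9, 10)

v_0 = (0, 12).
v_1 = A·v_0 = (3, 9).
v_2 = A·v_1 = (2, 0).
v_3 = A·v_2 = (2, 2).
v_4 = A·v_3 = (9, 10).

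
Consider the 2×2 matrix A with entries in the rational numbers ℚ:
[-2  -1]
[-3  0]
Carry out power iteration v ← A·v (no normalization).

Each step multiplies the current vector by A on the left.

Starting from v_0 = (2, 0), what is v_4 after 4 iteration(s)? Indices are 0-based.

v_4 = (122, 120)

v_0 = (2, 0).
v_1 = A·v_0 = (-4, -6).
v_2 = A·v_1 = (14, 12).
v_3 = A·v_2 = (-40, -42).
v_4 = A·v_3 = (122, 120).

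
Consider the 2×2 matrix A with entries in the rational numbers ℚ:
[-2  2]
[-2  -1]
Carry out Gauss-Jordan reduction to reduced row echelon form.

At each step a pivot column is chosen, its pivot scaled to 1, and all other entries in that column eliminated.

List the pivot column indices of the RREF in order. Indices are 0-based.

pivot columns: 0, 1

step 1: normalize row 0 (÷-2) = (1, -1)
  row 1: subtract -2×row0 = (0, -3)
step 2: normalize row 1 (÷-3) = (0, 1)
  row 0: subtract -1×row1 = (1, 0)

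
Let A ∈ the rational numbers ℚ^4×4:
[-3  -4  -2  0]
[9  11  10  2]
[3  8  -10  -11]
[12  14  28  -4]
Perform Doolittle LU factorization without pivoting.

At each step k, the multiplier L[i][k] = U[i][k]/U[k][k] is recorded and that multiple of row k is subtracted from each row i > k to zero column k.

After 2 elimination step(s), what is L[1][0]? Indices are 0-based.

L[1][0] = -3

[col 0] pivot -3
  R1 -= -3*R0 → (0, -1, 4, 2)  (L[1][0] := -3)
  R2 -= -1*R0 → (0, 4, -12, -11)  (L[2][0] := -1)
  R3 -= -4*R0 → (0, -2, 20, -4)  (L[3][0] := -4)
[col 1] pivot -1
  R2 -= -4*R1 → (0, 0, 4, -3)  (L[2][1] := -4)
  R3 -= 2*R1 → (0, 0, 12, -8)  (L[3][1] := 2)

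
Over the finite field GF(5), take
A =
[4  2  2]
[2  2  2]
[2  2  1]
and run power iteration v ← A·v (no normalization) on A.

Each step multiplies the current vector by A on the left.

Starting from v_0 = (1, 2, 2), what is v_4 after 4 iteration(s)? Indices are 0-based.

v_4 = (4, 4, 4)

v_0 = (1, 2, 2).
v_1 = A·v_0 = (2, 0, 3).
v_2 = A·v_1 = (4, 0, 2).
v_3 = A·v_2 = (0, 2, 0).
v_4 = A·v_3 = (4, 4, 4).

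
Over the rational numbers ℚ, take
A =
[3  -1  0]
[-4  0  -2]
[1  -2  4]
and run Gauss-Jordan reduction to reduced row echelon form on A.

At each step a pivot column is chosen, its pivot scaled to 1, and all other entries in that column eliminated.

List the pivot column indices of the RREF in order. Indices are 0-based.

[1] R0 /= 3  ⇒  (1, -1/3, 0)
     R1 -= -4·R0  ⇒  (0, -4/3, -2)
     R2 -= 1·R0  ⇒  (0, -5/3, 4)
[2] R1 /= -4/3  ⇒  (0, 1, 3/2)
     R0 -= -1/3·R1  ⇒  (1, 0, 1/2)
     R2 -= -5/3·R1  ⇒  (0, 0, 13/2)
[3] R2 /= 13/2  ⇒  (0, 0, 1)
     R0 -= 1/2·R2  ⇒  (1, 0, 0)
     R1 -= 3/2·R2  ⇒  (0, 1, 0)

pivot columns: 0, 1, 2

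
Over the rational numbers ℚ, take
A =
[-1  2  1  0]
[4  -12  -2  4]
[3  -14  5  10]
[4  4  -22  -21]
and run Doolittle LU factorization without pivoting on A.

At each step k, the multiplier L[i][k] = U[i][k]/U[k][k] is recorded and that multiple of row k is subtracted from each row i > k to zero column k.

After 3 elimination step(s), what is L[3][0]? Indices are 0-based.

L[3][0] = -4

Step 1: pivot at (0,0) is -1.
  row1 ← row1 − (-4)·row0  ⇒  L[1][0]=-4, U row1=(0, -4, 2, 4)
  row2 ← row2 − (-3)·row0  ⇒  L[2][0]=-3, U row2=(0, -8, 8, 10)
  row3 ← row3 − (-4)·row0  ⇒  L[3][0]=-4, U row3=(0, 12, -18, -21)
Step 2: pivot at (1,1) is -4.
  row2 ← row2 − (2)·row1  ⇒  L[2][1]=2, U row2=(0, 0, 4, 2)
  row3 ← row3 − (-3)·row1  ⇒  L[3][1]=-3, U row3=(0, 0, -12, -9)
Step 3: pivot at (2,2) is 4.
  row3 ← row3 − (-3)·row2  ⇒  L[3][2]=-3, U row3=(0, 0, 0, -3)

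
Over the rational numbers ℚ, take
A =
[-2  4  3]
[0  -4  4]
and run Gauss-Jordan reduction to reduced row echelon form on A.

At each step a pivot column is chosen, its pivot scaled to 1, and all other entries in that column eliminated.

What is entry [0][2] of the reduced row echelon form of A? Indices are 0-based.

pivot(0,0)=-2: scale R0 → (1, -2, -3/2)
pivot(1,1)=-4: scale R1 → (0, 1, -1)
  clear (0,1): R0 −= (-2)R1 → (1, 0, -7/2)

M[0][2] = -7/2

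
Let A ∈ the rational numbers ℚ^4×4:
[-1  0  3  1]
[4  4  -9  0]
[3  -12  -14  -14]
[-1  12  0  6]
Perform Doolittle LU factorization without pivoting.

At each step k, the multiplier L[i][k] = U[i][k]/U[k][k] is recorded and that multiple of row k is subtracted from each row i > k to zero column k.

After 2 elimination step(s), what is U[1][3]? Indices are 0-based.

Step 1: pivot at (0,0) is -1.
  row1 ← row1 − (-4)·row0  ⇒  L[1][0]=-4, U row1=(0, 4, 3, 4)
  row2 ← row2 − (-3)·row0  ⇒  L[2][0]=-3, U row2=(0, -12, -5, -11)
  row3 ← row3 − (1)·row0  ⇒  L[3][0]=1, U row3=(0, 12, -3, 5)
Step 2: pivot at (1,1) is 4.
  row2 ← row2 − (-3)·row1  ⇒  L[2][1]=-3, U row2=(0, 0, 4, 1)
  row3 ← row3 − (3)·row1  ⇒  L[3][1]=3, U row3=(0, 0, -12, -7)

U[1][3] = 4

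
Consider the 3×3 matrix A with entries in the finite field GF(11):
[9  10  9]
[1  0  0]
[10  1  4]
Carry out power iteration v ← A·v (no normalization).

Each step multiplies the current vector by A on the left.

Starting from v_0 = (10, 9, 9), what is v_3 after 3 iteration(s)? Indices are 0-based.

v_3 = (10, 3, 1)

v_0 = (10, 9, 9).
v_1 = A·v_0 = (8, 10, 2).
v_2 = A·v_1 = (3, 8, 10).
v_3 = A·v_2 = (10, 3, 1).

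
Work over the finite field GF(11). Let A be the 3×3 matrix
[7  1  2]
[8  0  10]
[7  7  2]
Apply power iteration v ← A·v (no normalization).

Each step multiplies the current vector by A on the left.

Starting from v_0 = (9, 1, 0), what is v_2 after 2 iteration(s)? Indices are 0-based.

v_0 = (9, 1, 0).
v_1 = A·v_0 = (9, 6, 4).
v_2 = A·v_1 = (0, 2, 3).

v_2 = (0, 2, 3)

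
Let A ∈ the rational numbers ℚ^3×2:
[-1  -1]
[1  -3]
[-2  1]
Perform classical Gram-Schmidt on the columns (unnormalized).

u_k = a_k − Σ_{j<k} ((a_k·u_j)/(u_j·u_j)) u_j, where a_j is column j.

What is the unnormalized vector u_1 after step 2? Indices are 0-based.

u_1 = (-5/3, -7/3, -1/3)

Step 1: u_0 = a_0 = (-1, 1, -2).
Step 2: u_1 = a_1 − (-2/3)·u_0 = (-5/3, -7/3, -1/3).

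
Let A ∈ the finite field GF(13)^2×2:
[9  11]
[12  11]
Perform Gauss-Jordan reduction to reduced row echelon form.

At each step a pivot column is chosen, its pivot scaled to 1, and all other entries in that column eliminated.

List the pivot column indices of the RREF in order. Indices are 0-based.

pivot(0,0)=9: scale R0 → (1, 7)
  clear (1,0): R1 −= (12)R0 → (0, 5)
pivot(1,1)=5: scale R1 → (0, 1)
  clear (0,1): R0 −= (7)R1 → (1, 0)

pivot columns: 0, 1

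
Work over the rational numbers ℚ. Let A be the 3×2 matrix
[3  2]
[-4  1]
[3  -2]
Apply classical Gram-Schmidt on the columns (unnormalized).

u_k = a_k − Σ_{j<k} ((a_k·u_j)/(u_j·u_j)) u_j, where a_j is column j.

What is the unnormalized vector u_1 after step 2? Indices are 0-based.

Step 1: u_0 = a_0 = (3, -4, 3).
Step 2: u_1 = a_1 − (-2/17)·u_0 = (40/17, 9/17, -28/17).

u_1 = (40/17, 9/17, -28/17)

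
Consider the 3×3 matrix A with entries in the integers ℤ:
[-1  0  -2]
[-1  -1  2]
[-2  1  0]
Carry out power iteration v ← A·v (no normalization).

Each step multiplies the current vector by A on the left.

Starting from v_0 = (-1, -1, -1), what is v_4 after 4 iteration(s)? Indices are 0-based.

v_0 = (-1, -1, -1).
v_1 = A·v_0 = (3, 0, 1).
v_2 = A·v_1 = (-5, -1, -6).
v_3 = A·v_2 = (17, -6, 9).
v_4 = A·v_3 = (-35, 7, -40).

v_4 = (-35, 7, -40)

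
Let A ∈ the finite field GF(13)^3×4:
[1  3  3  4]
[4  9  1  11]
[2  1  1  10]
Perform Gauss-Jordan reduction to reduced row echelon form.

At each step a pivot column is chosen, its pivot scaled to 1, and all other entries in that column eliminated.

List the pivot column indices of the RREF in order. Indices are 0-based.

pivot(0,0)=1: scale R0 → (1, 3, 3, 4)
  clear (1,0): R1 −= (4)R0 → (0, 10, 2, 8)
  clear (2,0): R2 −= (2)R0 → (0, 8, 8, 2)
pivot(1,1)=10: scale R1 → (0, 1, 8, 6)
  clear (0,1): R0 −= (3)R1 → (1, 0, 5, 12)
  clear (2,1): R2 −= (8)R1 → (0, 0, 9, 6)
pivot(2,2)=9: scale R2 → (0, 0, 1, 5)
  clear (0,2): R0 −= (5)R2 → (1, 0, 0, 0)
  clear (1,2): R1 −= (8)R2 → (0, 1, 0, 5)

pivot columns: 0, 1, 2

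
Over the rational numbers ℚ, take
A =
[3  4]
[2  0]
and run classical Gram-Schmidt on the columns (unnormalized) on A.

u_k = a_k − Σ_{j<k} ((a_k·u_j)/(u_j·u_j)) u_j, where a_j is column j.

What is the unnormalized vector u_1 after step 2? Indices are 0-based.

u_1 = (16/13, -24/13)

Step 1: u_0 = a_0 = (3, 2).
Step 2: u_1 = a_1 − (12/13)·u_0 = (16/13, -24/13).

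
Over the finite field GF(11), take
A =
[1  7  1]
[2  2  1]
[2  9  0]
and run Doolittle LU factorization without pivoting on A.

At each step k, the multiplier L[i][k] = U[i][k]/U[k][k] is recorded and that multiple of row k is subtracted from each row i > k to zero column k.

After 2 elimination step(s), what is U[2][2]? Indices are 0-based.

U[2][2] = 3

k=0: U[0][0]=1
  eliminate (1,0): mult=2, new row 1: (0, 10, 10); set L[1][0]=2
  eliminate (2,0): mult=2, new row 2: (0, 6, 9); set L[2][0]=2
k=1: U[1][1]=10
  eliminate (2,1): mult=5, new row 2: (0, 0, 3); set L[2][1]=5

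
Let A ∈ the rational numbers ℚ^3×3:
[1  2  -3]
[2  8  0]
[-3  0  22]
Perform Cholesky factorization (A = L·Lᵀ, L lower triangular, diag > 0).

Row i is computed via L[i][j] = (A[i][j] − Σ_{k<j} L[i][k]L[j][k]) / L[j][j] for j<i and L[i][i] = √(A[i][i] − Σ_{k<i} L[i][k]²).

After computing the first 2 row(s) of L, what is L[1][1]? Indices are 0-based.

L[1][1] = 2

Step 1: L[0][0] = √(1) = 1.
  L[1][0] = (2) / L[0][0] = 2.
Step 2: L[1][1] = √(4) = 2.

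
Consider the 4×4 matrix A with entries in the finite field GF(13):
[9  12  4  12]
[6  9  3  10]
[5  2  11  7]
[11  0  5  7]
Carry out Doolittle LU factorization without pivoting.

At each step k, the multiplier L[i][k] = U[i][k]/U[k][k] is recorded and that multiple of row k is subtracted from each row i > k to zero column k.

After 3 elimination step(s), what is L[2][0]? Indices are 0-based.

Step 1: pivot at (0,0) is 9.
  row1 ← row1 − (5)·row0  ⇒  L[1][0]=5, U row1=(0, 1, 9, 2)
  row2 ← row2 − (2)·row0  ⇒  L[2][0]=2, U row2=(0, 4, 3, 9)
  row3 ← row3 − (7)·row0  ⇒  L[3][0]=7, U row3=(0, 7, 3, 1)
Step 2: pivot at (1,1) is 1.
  row2 ← row2 − (4)·row1  ⇒  L[2][1]=4, U row2=(0, 0, 6, 1)
  row3 ← row3 − (7)·row1  ⇒  L[3][1]=7, U row3=(0, 0, 5, 0)
Step 3: pivot at (2,2) is 6.
  row3 ← row3 − (3)·row2  ⇒  L[3][2]=3, U row3=(0, 0, 0, 10)

L[2][0] = 2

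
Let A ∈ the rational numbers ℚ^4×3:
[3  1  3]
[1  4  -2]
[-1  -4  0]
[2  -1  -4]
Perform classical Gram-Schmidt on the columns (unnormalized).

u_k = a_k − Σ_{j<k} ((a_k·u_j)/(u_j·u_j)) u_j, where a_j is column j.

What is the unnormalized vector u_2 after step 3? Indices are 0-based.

u_2 = (456/143, -809/429, -49/429, -152/39)

Step 1: u_0 = a_0 = (3, 1, -1, 2).
Step 2: u_1 = a_1 − (3/5)·u_0 = (-4/5, 17/5, -17/5, -11/5).
Step 3: u_2 = a_2 − (-1/15)·u_0 − (-2/143)·u_1 = (456/143, -809/429, -49/429, -152/39).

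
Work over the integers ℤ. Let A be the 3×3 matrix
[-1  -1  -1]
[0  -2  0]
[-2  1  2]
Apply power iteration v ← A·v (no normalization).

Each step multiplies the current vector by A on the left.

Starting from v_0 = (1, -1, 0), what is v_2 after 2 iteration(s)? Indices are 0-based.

v_2 = (1, -4, -4)

v_0 = (1, -1, 0).
v_1 = A·v_0 = (0, 2, -3).
v_2 = A·v_1 = (1, -4, -4).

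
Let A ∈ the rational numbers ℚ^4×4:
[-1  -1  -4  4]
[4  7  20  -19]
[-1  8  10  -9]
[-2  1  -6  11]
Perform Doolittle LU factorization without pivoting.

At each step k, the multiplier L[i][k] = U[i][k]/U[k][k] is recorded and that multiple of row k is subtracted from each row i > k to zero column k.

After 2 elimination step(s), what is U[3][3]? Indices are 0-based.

[col 0] pivot -1
  R1 -= -4*R0 → (0, 3, 4, -3)  (L[1][0] := -4)
  R2 -= 1*R0 → (0, 9, 14, -13)  (L[2][0] := 1)
  R3 -= 2*R0 → (0, 3, 2, 3)  (L[3][0] := 2)
[col 1] pivot 3
  R2 -= 3*R1 → (0, 0, 2, -4)  (L[2][1] := 3)
  R3 -= 1*R1 → (0, 0, -2, 6)  (L[3][1] := 1)

U[3][3] = 6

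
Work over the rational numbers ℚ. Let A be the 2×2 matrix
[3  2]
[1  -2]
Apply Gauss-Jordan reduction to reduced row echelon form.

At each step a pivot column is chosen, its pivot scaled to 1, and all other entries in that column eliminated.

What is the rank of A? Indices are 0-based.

rank = 2

pivot(0,0)=3: scale R0 → (1, 2/3)
  clear (1,0): R1 −= (1)R0 → (0, -8/3)
pivot(1,1)=-8/3: scale R1 → (0, 1)
  clear (0,1): R0 −= (2/3)R1 → (1, 0)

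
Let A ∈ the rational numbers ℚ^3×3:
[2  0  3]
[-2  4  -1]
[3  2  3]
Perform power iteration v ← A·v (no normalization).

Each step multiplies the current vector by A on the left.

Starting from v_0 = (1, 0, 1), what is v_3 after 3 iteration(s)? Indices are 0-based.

v_3 = (137, -195, 109)

v_0 = (1, 0, 1).
v_1 = A·v_0 = (5, -3, 6).
v_2 = A·v_1 = (28, -28, 27).
v_3 = A·v_2 = (137, -195, 109).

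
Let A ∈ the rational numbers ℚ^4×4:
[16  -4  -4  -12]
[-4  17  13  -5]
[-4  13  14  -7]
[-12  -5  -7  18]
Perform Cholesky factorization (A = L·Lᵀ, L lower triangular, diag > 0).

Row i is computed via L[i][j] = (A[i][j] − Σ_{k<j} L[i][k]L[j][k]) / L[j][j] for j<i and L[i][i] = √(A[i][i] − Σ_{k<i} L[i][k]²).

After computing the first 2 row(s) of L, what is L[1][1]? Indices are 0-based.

Step 1: L[0][0] = √(16) = 4.
  L[1][0] = (-4) / L[0][0] = -1.
Step 2: L[1][1] = √(16) = 4.

L[1][1] = 4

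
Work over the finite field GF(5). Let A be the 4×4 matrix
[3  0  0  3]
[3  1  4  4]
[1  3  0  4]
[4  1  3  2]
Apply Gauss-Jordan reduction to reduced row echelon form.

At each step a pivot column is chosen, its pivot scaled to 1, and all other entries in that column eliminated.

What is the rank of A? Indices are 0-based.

rank = 4

step 1: normalize row 0 (÷3) = (1, 0, 0, 1)
  row 1: subtract 3×row0 = (0, 1, 4, 1)
  row 2: subtract 1×row0 = (0, 3, 0, 3)
  row 3: subtract 4×row0 = (0, 1, 3, 3)
step 2: normalize row 1 (÷1) = (0, 1, 4, 1)
  row 2: subtract 3×row1 = (0, 0, 3, 0)
  row 3: subtract 1×row1 = (0, 0, 4, 2)
step 3: normalize row 2 (÷3) = (0, 0, 1, 0)
  row 1: subtract 4×row2 = (0, 1, 0, 1)
  row 3: subtract 4×row2 = (0, 0, 0, 2)
step 4: normalize row 3 (÷2) = (0, 0, 0, 1)
  row 0: subtract 1×row3 = (1, 0, 0, 0)
  row 1: subtract 1×row3 = (0, 1, 0, 0)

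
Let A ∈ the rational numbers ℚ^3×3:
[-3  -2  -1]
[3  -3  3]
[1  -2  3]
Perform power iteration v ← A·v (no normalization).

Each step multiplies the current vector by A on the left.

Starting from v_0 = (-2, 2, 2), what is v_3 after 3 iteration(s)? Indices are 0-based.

v_3 = (-84, 18, 12)

v_0 = (-2, 2, 2).
v_1 = A·v_0 = (0, -6, 0).
v_2 = A·v_1 = (12, 18, 12).
v_3 = A·v_2 = (-84, 18, 12).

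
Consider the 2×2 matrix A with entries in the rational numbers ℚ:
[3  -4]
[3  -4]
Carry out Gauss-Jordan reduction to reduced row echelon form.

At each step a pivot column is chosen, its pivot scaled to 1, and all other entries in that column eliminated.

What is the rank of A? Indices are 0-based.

[1] R0 /= 3  ⇒  (1, -4/3)
     R1 -= 3·R0  ⇒  (0, 0)
column 1 empty below row 1

rank = 1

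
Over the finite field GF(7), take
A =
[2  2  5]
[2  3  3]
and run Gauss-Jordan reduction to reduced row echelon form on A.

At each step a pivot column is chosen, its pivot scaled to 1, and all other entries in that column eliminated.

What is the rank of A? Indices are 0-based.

pivot(0,0)=2: scale R0 → (1, 1, 6)
  clear (1,0): R1 −= (2)R0 → (0, 1, 5)
pivot(1,1)=1: scale R1 → (0, 1, 5)
  clear (0,1): R0 −= (1)R1 → (1, 0, 1)

rank = 2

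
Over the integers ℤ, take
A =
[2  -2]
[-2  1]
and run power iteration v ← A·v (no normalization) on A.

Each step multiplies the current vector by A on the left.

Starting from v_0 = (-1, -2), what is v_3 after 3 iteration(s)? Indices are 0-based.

v_0 = (-1, -2).
v_1 = A·v_0 = (2, 0).
v_2 = A·v_1 = (4, -4).
v_3 = A·v_2 = (16, -12).

v_3 = (16, -12)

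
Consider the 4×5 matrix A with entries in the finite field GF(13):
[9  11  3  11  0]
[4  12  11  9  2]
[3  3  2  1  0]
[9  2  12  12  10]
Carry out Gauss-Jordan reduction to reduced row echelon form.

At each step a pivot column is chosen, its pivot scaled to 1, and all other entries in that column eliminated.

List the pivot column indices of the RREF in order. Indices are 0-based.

pivot columns: 0, 1, 2, 3

step 1: normalize row 0 (÷9) = (1, 7, 9, 7, 0)
  row 1: subtract 4×row0 = (0, 10, 1, 7, 2)
  row 2: subtract 3×row0 = (0, 8, 1, 6, 0)
  row 3: subtract 9×row0 = (0, 4, 9, 1, 10)
step 2: normalize row 1 (÷10) = (0, 1, 4, 2, 8)
  row 0: subtract 7×row1 = (1, 0, 7, 6, 9)
  row 2: subtract 8×row1 = (0, 0, 8, 3, 1)
  row 3: subtract 4×row1 = (0, 0, 6, 6, 4)
step 3: normalize row 2 (÷8) = (0, 0, 1, 2, 5)
  row 0: subtract 7×row2 = (1, 0, 0, 5, 0)
  row 1: subtract 4×row2 = (0, 1, 0, 7, 1)
  row 3: subtract 6×row2 = (0, 0, 0, 7, 0)
step 4: normalize row 3 (÷7) = (0, 0, 0, 1, 0)
  row 0: subtract 5×row3 = (1, 0, 0, 0, 0)
  row 1: subtract 7×row3 = (0, 1, 0, 0, 1)
  row 2: subtract 2×row3 = (0, 0, 1, 0, 5)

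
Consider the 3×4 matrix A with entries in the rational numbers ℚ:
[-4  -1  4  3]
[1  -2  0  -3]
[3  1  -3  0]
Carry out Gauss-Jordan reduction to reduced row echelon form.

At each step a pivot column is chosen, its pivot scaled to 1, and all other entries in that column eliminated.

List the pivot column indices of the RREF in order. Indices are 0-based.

step 1: normalize row 0 (÷-4) = (1, 1/4, -1, -3/4)
  row 1: subtract 1×row0 = (0, -9/4, 1, -9/4)
  row 2: subtract 3×row0 = (0, 1/4, 0, 9/4)
step 2: normalize row 1 (÷-9/4) = (0, 1, -4/9, 1)
  row 0: subtract 1/4×row1 = (1, 0, -8/9, -1)
  row 2: subtract 1/4×row1 = (0, 0, 1/9, 2)
step 3: normalize row 2 (÷1/9) = (0, 0, 1, 18)
  row 0: subtract -8/9×row2 = (1, 0, 0, 15)
  row 1: subtract -4/9×row2 = (0, 1, 0, 9)

pivot columns: 0, 1, 2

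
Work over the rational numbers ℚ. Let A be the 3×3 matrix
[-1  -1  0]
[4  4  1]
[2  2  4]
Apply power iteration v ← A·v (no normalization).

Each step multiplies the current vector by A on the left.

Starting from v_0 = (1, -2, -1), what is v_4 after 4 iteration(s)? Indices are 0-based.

v_0 = (1, -2, -1).
v_1 = A·v_0 = (1, -5, -6).
v_2 = A·v_1 = (4, -22, -32).
v_3 = A·v_2 = (18, -104, -164).
v_4 = A·v_3 = (86, -508, -828).

v_4 = (86, -508, -828)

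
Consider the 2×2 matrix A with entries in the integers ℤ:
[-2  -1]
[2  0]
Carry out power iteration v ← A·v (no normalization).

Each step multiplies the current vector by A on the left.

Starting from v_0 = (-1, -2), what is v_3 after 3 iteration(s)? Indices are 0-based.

v_0 = (-1, -2).
v_1 = A·v_0 = (4, -2).
v_2 = A·v_1 = (-6, 8).
v_3 = A·v_2 = (4, -12).

v_3 = (4, -12)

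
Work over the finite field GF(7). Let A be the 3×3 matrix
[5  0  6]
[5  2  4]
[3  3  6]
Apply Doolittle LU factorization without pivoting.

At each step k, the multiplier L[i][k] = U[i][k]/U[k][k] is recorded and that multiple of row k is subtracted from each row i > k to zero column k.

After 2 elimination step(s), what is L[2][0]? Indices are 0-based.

L[2][0] = 2

[col 0] pivot 5
  R1 -= 1*R0 → (0, 2, 5)  (L[1][0] := 1)
  R2 -= 2*R0 → (0, 3, 1)  (L[2][0] := 2)
[col 1] pivot 2
  R2 -= 5*R1 → (0, 0, 4)  (L[2][1] := 5)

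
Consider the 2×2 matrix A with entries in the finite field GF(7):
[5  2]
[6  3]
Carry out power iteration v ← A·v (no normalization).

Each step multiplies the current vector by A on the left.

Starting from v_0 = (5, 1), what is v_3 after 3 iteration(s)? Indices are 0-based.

v_0 = (5, 1).
v_1 = A·v_0 = (6, 5).
v_2 = A·v_1 = (5, 2).
v_3 = A·v_2 = (1, 1).

v_3 = (1, 1)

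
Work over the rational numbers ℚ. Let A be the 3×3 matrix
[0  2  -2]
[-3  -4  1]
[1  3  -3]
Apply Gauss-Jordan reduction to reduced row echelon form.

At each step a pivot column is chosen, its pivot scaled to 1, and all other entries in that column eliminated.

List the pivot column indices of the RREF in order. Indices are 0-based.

step 1: exchange rows 0,1
step 1: normalize row 0 (÷-3) = (1, 4/3, -1/3)
  row 2: subtract 1×row0 = (0, 5/3, -8/3)
step 2: normalize row 1 (÷2) = (0, 1, -1)
  row 0: subtract 4/3×row1 = (1, 0, 1)
  row 2: subtract 5/3×row1 = (0, 0, -1)
step 3: normalize row 2 (÷-1) = (0, 0, 1)
  row 0: subtract 1×row2 = (1, 0, 0)
  row 1: subtract -1×row2 = (0, 1, 0)

pivot columns: 0, 1, 2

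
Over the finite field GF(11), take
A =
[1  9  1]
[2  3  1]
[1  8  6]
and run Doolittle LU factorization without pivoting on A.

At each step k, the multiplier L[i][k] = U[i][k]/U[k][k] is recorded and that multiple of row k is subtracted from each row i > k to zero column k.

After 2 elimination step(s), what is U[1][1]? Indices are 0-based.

U[1][1] = 7

Step 1: pivot at (0,0) is 1.
  row1 ← row1 − (2)·row0  ⇒  L[1][0]=2, U row1=(0, 7, 10)
  row2 ← row2 − (1)·row0  ⇒  L[2][0]=1, U row2=(0, 10, 5)
Step 2: pivot at (1,1) is 7.
  row2 ← row2 − (3)·row1  ⇒  L[2][1]=3, U row2=(0, 0, 8)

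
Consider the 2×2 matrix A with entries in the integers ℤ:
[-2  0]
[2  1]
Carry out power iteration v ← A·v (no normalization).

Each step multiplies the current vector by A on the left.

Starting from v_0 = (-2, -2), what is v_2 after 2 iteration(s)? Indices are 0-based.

v_2 = (-8, 2)

v_0 = (-2, -2).
v_1 = A·v_0 = (4, -6).
v_2 = A·v_1 = (-8, 2).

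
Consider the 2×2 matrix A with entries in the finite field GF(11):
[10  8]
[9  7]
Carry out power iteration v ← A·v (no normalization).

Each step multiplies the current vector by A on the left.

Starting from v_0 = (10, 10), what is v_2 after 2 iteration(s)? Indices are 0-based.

v_0 = (10, 10).
v_1 = A·v_0 = (4, 6).
v_2 = A·v_1 = (0, 1).

v_2 = (0, 1)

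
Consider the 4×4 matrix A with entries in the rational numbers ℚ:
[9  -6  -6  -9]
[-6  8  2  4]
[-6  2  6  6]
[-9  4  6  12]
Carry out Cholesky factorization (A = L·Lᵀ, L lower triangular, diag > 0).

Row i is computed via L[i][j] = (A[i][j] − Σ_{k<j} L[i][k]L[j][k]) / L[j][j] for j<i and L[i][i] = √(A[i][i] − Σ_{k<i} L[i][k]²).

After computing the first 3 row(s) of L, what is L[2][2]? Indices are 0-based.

Step 1: L[0][0] = √(9) = 3.
  L[1][0] = (-6) / L[0][0] = -2.
Step 2: L[1][1] = √(4) = 2.
  L[2][0] = (-6) / L[0][0] = -2.
  L[2][1] = (-2) / L[1][1] = -1.
Step 3: L[2][2] = √(1) = 1.

L[2][2] = 1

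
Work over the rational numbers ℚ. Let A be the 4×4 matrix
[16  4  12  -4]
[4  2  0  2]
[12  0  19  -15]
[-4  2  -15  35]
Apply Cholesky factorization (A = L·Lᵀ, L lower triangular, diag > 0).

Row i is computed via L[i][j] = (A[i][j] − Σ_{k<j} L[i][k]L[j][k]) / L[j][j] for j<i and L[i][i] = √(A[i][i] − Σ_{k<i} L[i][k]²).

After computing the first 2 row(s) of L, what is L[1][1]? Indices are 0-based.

L[1][1] = 1

Step 1: L[0][0] = √(16) = 4.
  L[1][0] = (4) / L[0][0] = 1.
Step 2: L[1][1] = √(1) = 1.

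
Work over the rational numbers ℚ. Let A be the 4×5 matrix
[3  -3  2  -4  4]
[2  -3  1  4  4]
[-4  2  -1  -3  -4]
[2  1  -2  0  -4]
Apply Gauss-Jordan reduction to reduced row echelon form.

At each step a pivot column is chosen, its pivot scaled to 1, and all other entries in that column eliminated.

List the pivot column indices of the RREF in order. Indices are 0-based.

pivot(0,0)=3: scale R0 → (1, -1, 2/3, -4/3, 4/3)
  clear (1,0): R1 −= (2)R0 → (0, -1, -1/3, 20/3, 4/3)
  clear (2,0): R2 −= (-4)R0 → (0, -2, 5/3, -25/3, 4/3)
  clear (3,0): R3 −= (2)R0 → (0, 3, -10/3, 8/3, -20/3)
pivot(1,1)=-1: scale R1 → (0, 1, 1/3, -20/3, -4/3)
  clear (0,1): R0 −= (-1)R1 → (1, 0, 1, -8, 0)
  clear (2,1): R2 −= (-2)R1 → (0, 0, 7/3, -65/3, -4/3)
  clear (3,1): R3 −= (3)R1 → (0, 0, -13/3, 68/3, -8/3)
pivot(2,2)=7/3: scale R2 → (0, 0, 1, -65/7, -4/7)
  clear (0,2): R0 −= (1)R2 → (1, 0, 0, 9/7, 4/7)
  clear (1,2): R1 −= (1/3)R2 → (0, 1, 0, -25/7, -8/7)
  clear (3,2): R3 −= (-13/3)R2 → (0, 0, 0, -123/7, -36/7)
pivot(3,3)=-123/7: scale R3 → (0, 0, 0, 1, 12/41)
  clear (0,3): R0 −= (9/7)R3 → (1, 0, 0, 0, 8/41)
  clear (1,3): R1 −= (-25/7)R3 → (0, 1, 0, 0, -4/41)
  clear (2,3): R2 −= (-65/7)R3 → (0, 0, 1, 0, 88/41)

pivot columns: 0, 1, 2, 3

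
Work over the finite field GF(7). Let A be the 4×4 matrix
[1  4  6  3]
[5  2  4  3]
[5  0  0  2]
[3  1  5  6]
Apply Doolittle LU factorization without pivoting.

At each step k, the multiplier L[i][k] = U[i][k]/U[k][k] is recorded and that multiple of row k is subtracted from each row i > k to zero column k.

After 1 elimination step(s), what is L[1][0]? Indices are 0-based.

L[1][0] = 5

Step 1: pivot at (0,0) is 1.
  row1 ← row1 − (5)·row0  ⇒  L[1][0]=5, U row1=(0, 3, 2, 2)
  row2 ← row2 − (5)·row0  ⇒  L[2][0]=5, U row2=(0, 1, 5, 1)
  row3 ← row3 − (3)·row0  ⇒  L[3][0]=3, U row3=(0, 3, 1, 4)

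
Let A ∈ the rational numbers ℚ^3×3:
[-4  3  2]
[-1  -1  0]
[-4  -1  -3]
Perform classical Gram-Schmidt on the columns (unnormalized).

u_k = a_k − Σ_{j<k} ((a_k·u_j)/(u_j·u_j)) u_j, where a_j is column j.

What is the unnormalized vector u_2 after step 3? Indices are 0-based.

Step 1: u_0 = a_0 = (-4, -1, -4).
Step 2: u_1 = a_1 − (-7/33)·u_0 = (71/33, -40/33, -61/33).
Step 3: u_2 = a_2 − (4/33)·u_0 − (325/314)·u_1 = (81/314, 216/157, -189/314).

u_2 = (81/314, 216/157, -189/314)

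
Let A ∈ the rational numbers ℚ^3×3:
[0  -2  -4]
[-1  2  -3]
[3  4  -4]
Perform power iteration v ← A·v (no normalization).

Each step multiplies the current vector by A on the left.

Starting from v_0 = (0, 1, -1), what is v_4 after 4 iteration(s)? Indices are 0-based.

v_4 = (608, 498, 944)

v_0 = (0, 1, -1).
v_1 = A·v_0 = (2, 5, 8).
v_2 = A·v_1 = (-42, -16, -6).
v_3 = A·v_2 = (56, 28, -166).
v_4 = A·v_3 = (608, 498, 944).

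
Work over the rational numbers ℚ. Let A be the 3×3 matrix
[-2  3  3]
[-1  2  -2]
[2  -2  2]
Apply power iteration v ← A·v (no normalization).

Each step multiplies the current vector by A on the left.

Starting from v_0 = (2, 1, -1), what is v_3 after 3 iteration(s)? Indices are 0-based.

v_3 = (-40, 26, -12)

v_0 = (2, 1, -1).
v_1 = A·v_0 = (-4, 2, 0).
v_2 = A·v_1 = (14, 8, -12).
v_3 = A·v_2 = (-40, 26, -12).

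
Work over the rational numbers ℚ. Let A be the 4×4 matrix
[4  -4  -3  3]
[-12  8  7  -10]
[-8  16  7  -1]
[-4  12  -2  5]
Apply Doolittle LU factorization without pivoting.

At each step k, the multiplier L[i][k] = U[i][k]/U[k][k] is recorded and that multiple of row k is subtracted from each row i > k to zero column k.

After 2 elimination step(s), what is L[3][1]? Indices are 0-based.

k=0: U[0][0]=4
  eliminate (1,0): mult=-3, new row 1: (0, -4, -2, -1); set L[1][0]=-3
  eliminate (2,0): mult=-2, new row 2: (0, 8, 1, 5); set L[2][0]=-2
  eliminate (3,0): mult=-1, new row 3: (0, 8, -5, 8); set L[3][0]=-1
k=1: U[1][1]=-4
  eliminate (2,1): mult=-2, new row 2: (0, 0, -3, 3); set L[2][1]=-2
  eliminate (3,1): mult=-2, new row 3: (0, 0, -9, 6); set L[3][1]=-2

L[3][1] = -2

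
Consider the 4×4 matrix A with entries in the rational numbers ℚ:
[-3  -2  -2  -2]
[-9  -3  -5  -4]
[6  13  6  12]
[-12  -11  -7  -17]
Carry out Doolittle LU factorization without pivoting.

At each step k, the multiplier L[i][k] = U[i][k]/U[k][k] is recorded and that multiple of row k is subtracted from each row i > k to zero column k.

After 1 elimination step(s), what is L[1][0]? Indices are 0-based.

L[1][0] = 3

[col 0] pivot -3
  R1 -= 3*R0 → (0, 3, 1, 2)  (L[1][0] := 3)
  R2 -= -2*R0 → (0, 9, 2, 8)  (L[2][0] := -2)
  R3 -= 4*R0 → (0, -3, 1, -9)  (L[3][0] := 4)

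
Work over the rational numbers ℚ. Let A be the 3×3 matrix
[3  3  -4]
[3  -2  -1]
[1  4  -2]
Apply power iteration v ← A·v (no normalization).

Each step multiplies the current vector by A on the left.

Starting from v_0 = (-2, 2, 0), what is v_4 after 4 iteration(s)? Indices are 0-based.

v_4 = (-574, 434, -676)

v_0 = (-2, 2, 0).
v_1 = A·v_0 = (0, -10, 6).
v_2 = A·v_1 = (-54, 14, -52).
v_3 = A·v_2 = (88, -138, 106).
v_4 = A·v_3 = (-574, 434, -676).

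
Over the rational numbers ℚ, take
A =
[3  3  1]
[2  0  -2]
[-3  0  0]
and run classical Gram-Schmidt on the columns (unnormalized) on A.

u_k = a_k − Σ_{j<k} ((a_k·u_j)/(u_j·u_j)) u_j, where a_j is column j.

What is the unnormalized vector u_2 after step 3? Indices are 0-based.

Step 1: u_0 = a_0 = (3, 2, -3).
Step 2: u_1 = a_1 − (9/22)·u_0 = (39/22, -9/11, 27/22).
Step 3: u_2 = a_2 − (-1/22)·u_0 − (25/39)·u_1 = (0, -18/13, -12/13).

u_2 = (0, -18/13, -12/13)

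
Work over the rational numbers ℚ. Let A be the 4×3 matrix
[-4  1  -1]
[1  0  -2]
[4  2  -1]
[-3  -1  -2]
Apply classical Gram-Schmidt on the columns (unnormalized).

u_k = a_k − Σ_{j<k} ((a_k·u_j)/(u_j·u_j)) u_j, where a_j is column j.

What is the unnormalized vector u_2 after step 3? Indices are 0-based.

Step 1: u_0 = a_0 = (-4, 1, 4, -3).
Step 2: u_1 = a_1 − (1/6)·u_0 = (5/3, -1/6, 4/3, -1/2).
Step 3: u_2 = a_2 − (2/21)·u_0 − (-10/29)·u_1 = (-9/203, -437/203, -187/203, -383/203).

u_2 = (-9/203, -437/203, -187/203, -383/203)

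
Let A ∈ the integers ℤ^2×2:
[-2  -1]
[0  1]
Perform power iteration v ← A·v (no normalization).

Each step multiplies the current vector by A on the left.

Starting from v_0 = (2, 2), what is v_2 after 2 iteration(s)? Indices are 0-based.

v_2 = (10, 2)

v_0 = (2, 2).
v_1 = A·v_0 = (-6, 2).
v_2 = A·v_1 = (10, 2).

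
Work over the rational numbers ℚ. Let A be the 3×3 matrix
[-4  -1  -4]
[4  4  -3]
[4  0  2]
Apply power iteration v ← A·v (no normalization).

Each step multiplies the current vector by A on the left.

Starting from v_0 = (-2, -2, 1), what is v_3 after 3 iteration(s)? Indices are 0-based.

v_0 = (-2, -2, 1).
v_1 = A·v_0 = (6, -19, -6).
v_2 = A·v_1 = (19, -34, 12).
v_3 = A·v_2 = (-90, -96, 100).

v_3 = (-90, -96, 100)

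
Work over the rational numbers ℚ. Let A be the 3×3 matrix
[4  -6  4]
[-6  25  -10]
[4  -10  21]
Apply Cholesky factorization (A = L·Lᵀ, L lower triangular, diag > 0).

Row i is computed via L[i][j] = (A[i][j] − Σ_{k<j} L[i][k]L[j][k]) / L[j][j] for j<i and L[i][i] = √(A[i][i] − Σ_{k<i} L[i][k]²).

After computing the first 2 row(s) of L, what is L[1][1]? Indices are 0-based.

L[1][1] = 4

Step 1: L[0][0] = √(4) = 2.
  L[1][0] = (-6) / L[0][0] = -3.
Step 2: L[1][1] = √(16) = 4.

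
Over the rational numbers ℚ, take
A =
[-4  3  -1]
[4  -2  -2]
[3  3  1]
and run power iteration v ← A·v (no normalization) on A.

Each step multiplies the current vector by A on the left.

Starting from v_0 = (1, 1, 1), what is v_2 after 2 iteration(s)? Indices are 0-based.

v_0 = (1, 1, 1).
v_1 = A·v_0 = (-2, 0, 7).
v_2 = A·v_1 = (1, -22, 1).

v_2 = (1, -22, 1)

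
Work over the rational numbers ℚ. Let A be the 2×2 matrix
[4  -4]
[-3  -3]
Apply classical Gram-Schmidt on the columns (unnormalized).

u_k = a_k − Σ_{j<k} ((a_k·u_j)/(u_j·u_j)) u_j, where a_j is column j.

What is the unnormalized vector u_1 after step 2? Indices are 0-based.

u_1 = (-72/25, -96/25)

Step 1: u_0 = a_0 = (4, -3).
Step 2: u_1 = a_1 − (-7/25)·u_0 = (-72/25, -96/25).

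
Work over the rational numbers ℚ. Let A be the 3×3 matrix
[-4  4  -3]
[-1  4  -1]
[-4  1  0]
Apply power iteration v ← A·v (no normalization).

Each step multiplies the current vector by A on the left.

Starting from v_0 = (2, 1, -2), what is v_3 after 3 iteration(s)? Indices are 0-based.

v_3 = (-20, 59, -95)

v_0 = (2, 1, -2).
v_1 = A·v_0 = (2, 4, -7).
v_2 = A·v_1 = (29, 21, -4).
v_3 = A·v_2 = (-20, 59, -95).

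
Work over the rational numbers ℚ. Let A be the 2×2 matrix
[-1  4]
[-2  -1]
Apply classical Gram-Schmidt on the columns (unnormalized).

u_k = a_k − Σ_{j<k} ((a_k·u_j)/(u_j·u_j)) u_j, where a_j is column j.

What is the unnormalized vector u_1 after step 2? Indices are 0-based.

Step 1: u_0 = a_0 = (-1, -2).
Step 2: u_1 = a_1 − (-2/5)·u_0 = (18/5, -9/5).

u_1 = (18/5, -9/5)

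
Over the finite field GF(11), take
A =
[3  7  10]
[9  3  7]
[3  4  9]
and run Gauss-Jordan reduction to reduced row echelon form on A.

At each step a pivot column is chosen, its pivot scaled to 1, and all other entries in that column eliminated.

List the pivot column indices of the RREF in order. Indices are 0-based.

pivot(0,0)=3: scale R0 → (1, 6, 7)
  clear (1,0): R1 −= (9)R0 → (0, 4, 10)
  clear (2,0): R2 −= (3)R0 → (0, 8, 10)
pivot(1,1)=4: scale R1 → (0, 1, 8)
  clear (0,1): R0 −= (6)R1 → (1, 0, 3)
  clear (2,1): R2 −= (8)R1 → (0, 0, 1)
pivot(2,2)=1: scale R2 → (0, 0, 1)
  clear (0,2): R0 −= (3)R2 → (1, 0, 0)
  clear (1,2): R1 −= (8)R2 → (0, 1, 0)

pivot columns: 0, 1, 2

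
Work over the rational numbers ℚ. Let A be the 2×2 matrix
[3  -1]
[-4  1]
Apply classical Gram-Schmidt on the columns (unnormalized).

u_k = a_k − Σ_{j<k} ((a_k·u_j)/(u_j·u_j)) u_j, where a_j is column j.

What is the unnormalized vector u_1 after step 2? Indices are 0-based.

Step 1: u_0 = a_0 = (3, -4).
Step 2: u_1 = a_1 − (-7/25)·u_0 = (-4/25, -3/25).

u_1 = (-4/25, -3/25)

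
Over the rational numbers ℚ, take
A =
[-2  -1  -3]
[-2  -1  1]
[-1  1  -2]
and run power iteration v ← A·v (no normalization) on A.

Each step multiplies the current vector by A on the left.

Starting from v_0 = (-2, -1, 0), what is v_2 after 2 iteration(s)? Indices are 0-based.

v_0 = (-2, -1, 0).
v_1 = A·v_0 = (5, 5, 1).
v_2 = A·v_1 = (-18, -14, -2).

v_2 = (-18, -14, -2)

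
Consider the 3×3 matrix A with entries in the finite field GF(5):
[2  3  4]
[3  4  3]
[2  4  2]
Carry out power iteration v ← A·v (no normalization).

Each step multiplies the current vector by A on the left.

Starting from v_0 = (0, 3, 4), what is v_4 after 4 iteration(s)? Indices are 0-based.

v_4 = (1, 0, 4)

v_0 = (0, 3, 4).
v_1 = A·v_0 = (0, 4, 0).
v_2 = A·v_1 = (2, 1, 1).
v_3 = A·v_2 = (1, 3, 0).
v_4 = A·v_3 = (1, 0, 4).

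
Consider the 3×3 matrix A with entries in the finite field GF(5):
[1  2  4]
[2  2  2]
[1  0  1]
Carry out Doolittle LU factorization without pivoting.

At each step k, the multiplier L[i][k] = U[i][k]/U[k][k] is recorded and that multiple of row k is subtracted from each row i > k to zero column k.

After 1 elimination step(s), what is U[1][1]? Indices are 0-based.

U[1][1] = 3

[col 0] pivot 1
  R1 -= 2*R0 → (0, 3, 4)  (L[1][0] := 2)
  R2 -= 1*R0 → (0, 3, 2)  (L[2][0] := 1)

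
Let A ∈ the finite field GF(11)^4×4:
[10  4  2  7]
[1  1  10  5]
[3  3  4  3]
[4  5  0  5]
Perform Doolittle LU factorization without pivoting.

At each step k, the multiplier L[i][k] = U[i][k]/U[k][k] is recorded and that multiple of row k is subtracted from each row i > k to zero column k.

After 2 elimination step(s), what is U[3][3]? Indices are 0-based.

U[3][3] = 9

[col 0] pivot 10
  R1 -= 10*R0 → (0, 5, 1, 1)  (L[1][0] := 10)
  R2 -= 8*R0 → (0, 4, 10, 2)  (L[2][0] := 8)
  R3 -= 7*R0 → (0, 10, 8, 0)  (L[3][0] := 7)
[col 1] pivot 5
  R2 -= 3*R1 → (0, 0, 7, 10)  (L[2][1] := 3)
  R3 -= 2*R1 → (0, 0, 6, 9)  (L[3][1] := 2)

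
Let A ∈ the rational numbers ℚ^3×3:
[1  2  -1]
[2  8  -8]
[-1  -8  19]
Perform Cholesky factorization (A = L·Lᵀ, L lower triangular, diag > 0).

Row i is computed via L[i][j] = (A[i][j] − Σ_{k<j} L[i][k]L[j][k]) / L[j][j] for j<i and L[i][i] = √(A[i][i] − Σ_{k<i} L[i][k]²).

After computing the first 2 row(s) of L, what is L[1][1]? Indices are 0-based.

Step 1: L[0][0] = √(1) = 1.
  L[1][0] = (2) / L[0][0] = 2.
Step 2: L[1][1] = √(4) = 2.

L[1][1] = 2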